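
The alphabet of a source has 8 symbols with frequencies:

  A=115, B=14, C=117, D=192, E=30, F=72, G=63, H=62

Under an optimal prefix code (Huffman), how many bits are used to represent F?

Repeatedly merge the two smallest:
merge B(14) and E(30): 44
merge 44 and H(62): 106
merge G(63) and F(72): 135
merge 106 and A(115): 221
merge C(117) and 135: 252
merge D(192) and 221: 413
merge 252 and 413: 665
F's leaf is at depth 3, giving a 3-bit codeword.

3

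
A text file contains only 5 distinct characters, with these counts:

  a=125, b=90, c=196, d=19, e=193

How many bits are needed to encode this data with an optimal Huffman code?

1355

Merge the two smallest weights repeatedly:
merge d(19) and b(90): 109
merge 109 and a(125): 234
merge e(193) and c(196): 389
merge 234 and 389: 623
The encoded length is the sum of every internal node's weight: 109 + 234 + 389 + 623 = 1355 bits.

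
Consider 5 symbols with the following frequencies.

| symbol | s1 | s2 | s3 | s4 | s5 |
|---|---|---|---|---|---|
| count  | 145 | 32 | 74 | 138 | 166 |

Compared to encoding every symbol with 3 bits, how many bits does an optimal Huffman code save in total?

449

Fixed-length: 3 bits × 555 symbols = 1665 bits.
Huffman merges:
s2(32) + s3(74) → 106
106 + s4(138) → 244
s1(145) + s5(166) → 311
244 + 311 → 555
Huffman total = 106 + 244 + 311 + 555 = 1216 bits.
Saving = 1665 − 1216 = 449 bits.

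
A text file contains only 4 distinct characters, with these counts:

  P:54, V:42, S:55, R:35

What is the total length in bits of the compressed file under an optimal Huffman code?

372

Greedily combine the two least-frequent nodes:
merge R(35) and V(42): 77
merge P(54) and S(55): 109
merge 77 and 109: 186
Each symbol's bit-cost is frequency × depth; summing gives 372 bits (equivalently 77 + 109 + 186).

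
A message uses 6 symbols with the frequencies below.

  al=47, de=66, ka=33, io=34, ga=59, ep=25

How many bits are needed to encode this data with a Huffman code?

667

Merge the two smallest weights repeatedly:
merge ep(25) and ka(33): 58
merge io(34) and al(47): 81
merge 58 and ga(59): 117
merge de(66) and 81: 147
merge 117 and 147: 264
The encoded length is the sum of every internal node's weight: 58 + 81 + 117 + 147 + 264 = 667 bits.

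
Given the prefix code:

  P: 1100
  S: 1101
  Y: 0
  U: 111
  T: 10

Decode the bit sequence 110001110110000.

PYUYPYY

Read left to right; each codeword is recognised as soon as it completes (prefix code):
  1100→P | 0→Y | 111→U | 0→Y | 1100→P | 0→Y | 0→Y
Decoded message: PYUYPYY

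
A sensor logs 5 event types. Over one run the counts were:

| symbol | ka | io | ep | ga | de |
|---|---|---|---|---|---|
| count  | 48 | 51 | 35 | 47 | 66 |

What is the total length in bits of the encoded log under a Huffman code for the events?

Merge the two smallest weights repeatedly:
merge ep(35) and ga(47): 82
merge ka(48) and io(51): 99
merge de(66) and 82: 148
merge 99 and 148: 247
Each symbol's bit-cost is frequency × depth; summing gives 576 bits (equivalently 82 + 99 + 148 + 247).

576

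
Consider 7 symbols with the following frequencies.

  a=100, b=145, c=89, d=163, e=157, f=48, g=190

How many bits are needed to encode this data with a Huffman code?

2460

Build the Huffman tree bottom-up:
combine f(48), c(89) → 137
combine a(100), 137 → 237
combine b(145), e(157) → 302
combine d(163), g(190) → 353
combine 237, 302 → 539
combine 353, 539 → 892
Each symbol's bit-cost is frequency × depth; summing gives 2460 bits (equivalently 137 + 237 + 302 + 353 + 539 + 892).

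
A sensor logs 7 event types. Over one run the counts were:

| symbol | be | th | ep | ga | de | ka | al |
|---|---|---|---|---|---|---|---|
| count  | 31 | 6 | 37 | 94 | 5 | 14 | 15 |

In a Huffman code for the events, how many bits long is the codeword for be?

Repeatedly merge the two smallest:
merge de(5) and th(6): 11
merge 11 and ka(14): 25
merge al(15) and 25: 40
merge be(31) and ep(37): 68
merge 40 and 68: 108
merge ga(94) and 108: 202
The subtree containing be is merged 3 times, so code length = 3.

3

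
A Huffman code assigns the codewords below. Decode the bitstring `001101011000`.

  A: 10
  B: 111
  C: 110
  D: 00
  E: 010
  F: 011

DCACD

Read left to right; each codeword is recognised as soon as it completes (prefix code):
  00→D | 110→C | 10→A | 110→C | 00→D
Decoded message: DCACD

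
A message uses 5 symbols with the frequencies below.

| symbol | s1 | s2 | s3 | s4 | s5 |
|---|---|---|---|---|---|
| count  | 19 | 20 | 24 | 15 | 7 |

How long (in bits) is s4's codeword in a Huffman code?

Huffman merges, smallest pair first:
merge s5(7) and s4(15): 22
merge s1(19) and s2(20): 39
merge 22 and s3(24): 46
merge 39 and 46: 85
s4's leaf is at depth 3, giving a 3-bit codeword.

3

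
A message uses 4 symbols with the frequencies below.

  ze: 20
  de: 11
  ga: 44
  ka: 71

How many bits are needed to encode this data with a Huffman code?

Merge the two smallest weights repeatedly:
combine de(11), ze(20) → 31
combine 31, ga(44) → 75
combine ka(71), 75 → 146
The encoded length is the sum of every internal node's weight: 31 + 75 + 146 = 252 bits.

252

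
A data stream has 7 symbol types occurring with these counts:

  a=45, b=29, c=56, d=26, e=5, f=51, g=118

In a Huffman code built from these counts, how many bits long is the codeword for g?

1

Repeatedly merge the two smallest:
merge e(5) and d(26): 31
merge b(29) and 31: 60
merge a(45) and f(51): 96
merge c(56) and 60: 116
merge 96 and 116: 212
merge g(118) and 212: 330
g sits one level below the root: a 1-bit codeword.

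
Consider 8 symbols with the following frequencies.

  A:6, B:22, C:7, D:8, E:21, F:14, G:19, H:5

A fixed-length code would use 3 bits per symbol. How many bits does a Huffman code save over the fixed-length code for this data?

17

Fixed-length: 3 bits × 102 symbols = 306 bits.
Huffman merges:
merge H(5) and A(6): 11
merge C(7) and D(8): 15
merge 11 and F(14): 25
merge 15 and G(19): 34
merge E(21) and B(22): 43
merge 25 and 34: 59
merge 43 and 59: 102
Huffman total = 11 + 15 + 25 + 34 + 43 + 59 + 102 = 289 bits.
Saving = 306 − 289 = 17 bits.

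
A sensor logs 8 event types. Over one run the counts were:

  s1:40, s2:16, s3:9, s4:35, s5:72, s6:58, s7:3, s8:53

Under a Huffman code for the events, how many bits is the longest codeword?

Merge the two lowest-weight nodes at each step:
merge s7(3) and s3(9): 12
merge 12 and s2(16): 28
merge 28 and s4(35): 63
merge s1(40) and s8(53): 93
merge s6(58) and 63: 121
merge s5(72) and 93: 165
merge 121 and 165: 286
The rarest symbols sit at the bottom; the longest codeword is 5 bits.

5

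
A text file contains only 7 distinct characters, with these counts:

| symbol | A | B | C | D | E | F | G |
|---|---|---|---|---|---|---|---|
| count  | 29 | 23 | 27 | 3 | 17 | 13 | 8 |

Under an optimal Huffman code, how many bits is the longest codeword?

4

Merge the two lowest-weight nodes at each step:
D(3) + G(8) → 11
11 + F(13) → 24
E(17) + B(23) → 40
24 + C(27) → 51
A(29) + 40 → 69
51 + 69 → 120
The rarest symbols sit at the bottom; the longest codeword is 4 bits.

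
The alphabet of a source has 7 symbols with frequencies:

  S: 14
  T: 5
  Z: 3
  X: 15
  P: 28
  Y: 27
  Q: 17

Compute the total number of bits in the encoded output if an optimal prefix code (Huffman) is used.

Merge the two smallest weights repeatedly:
combine Z(3), T(5) → 8
combine 8, S(14) → 22
combine X(15), Q(17) → 32
combine 22, Y(27) → 49
combine P(28), 32 → 60
combine 49, 60 → 109
Each symbol's bit-cost is frequency × depth; summing gives 280 bits (equivalently 8 + 22 + 32 + 49 + 60 + 109).

280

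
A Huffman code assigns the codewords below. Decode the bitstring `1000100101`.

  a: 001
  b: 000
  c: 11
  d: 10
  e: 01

daae

Read left to right; each codeword is recognised as soon as it completes (prefix code):
  10→d | 001→a | 001→a | 01→e
Decoded message: daae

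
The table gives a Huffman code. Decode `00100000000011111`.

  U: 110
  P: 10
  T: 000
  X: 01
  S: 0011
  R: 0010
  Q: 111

RTTSQ

Read left to right; each codeword is recognised as soon as it completes (prefix code):
  0010→R | 000→T | 000→T | 0011→S | 111→Q
Decoded message: RTTSQ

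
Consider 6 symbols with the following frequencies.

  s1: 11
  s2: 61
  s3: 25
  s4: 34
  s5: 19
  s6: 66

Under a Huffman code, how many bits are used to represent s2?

2

Build the tree from the bottom:
s1(11) + s5(19) → 30
s3(25) + 30 → 55
s4(34) + 55 → 89
s2(61) + s6(66) → 127
89 + 127 → 216
The subtree containing s2 is merged 2 times, so code length = 2.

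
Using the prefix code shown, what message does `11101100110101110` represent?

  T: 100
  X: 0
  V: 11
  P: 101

VPTVXPVX

Read left to right; each codeword is recognised as soon as it completes (prefix code):
  11→V | 101→P | 100→T | 11→V | 0→X | 101→P | 11→V | 0→X
Decoded message: VPTVXPVX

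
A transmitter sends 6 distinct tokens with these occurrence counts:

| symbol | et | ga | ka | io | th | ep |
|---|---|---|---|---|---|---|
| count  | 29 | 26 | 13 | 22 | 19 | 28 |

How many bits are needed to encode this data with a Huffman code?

354

Build the Huffman tree bottom-up:
merge ka(13) and th(19): 32
merge io(22) and ga(26): 48
merge ep(28) and et(29): 57
merge 32 and 48: 80
merge 57 and 80: 137
The encoded length is the sum of every internal node's weight: 32 + 48 + 57 + 80 + 137 = 354 bits.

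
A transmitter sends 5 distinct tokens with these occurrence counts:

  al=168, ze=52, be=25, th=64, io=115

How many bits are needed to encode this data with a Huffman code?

Merge the two smallest weights repeatedly:
combine be(25), ze(52) → 77
combine th(64), 77 → 141
combine io(115), 141 → 256
combine al(168), 256 → 424
Total encoded bits = sum of merged weights = 77 + 141 + 256 + 424 = 898.

898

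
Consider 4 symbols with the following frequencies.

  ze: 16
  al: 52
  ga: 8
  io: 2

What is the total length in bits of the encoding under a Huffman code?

114

Greedily combine the two least-frequent nodes:
io(2) + ga(8) → 10
10 + ze(16) → 26
26 + al(52) → 78
Each symbol's bit-cost is frequency × depth; summing gives 114 bits (equivalently 10 + 26 + 78).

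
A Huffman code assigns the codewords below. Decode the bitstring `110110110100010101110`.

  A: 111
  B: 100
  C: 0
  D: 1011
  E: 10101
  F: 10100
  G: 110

Read left to right; each codeword is recognised as soon as it completes (prefix code):
  110→G | 110→G | 110→G | 100→B | 0→C | 10101→E | 110→G
Decoded message: GGGBCEG

GGGBCEG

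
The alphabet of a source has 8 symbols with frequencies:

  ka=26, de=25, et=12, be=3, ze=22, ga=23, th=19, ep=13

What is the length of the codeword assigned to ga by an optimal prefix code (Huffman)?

3

Repeatedly merge the two smallest:
merge be(3) and et(12): 15
merge ep(13) and 15: 28
merge th(19) and ze(22): 41
merge ga(23) and de(25): 48
merge ka(26) and 28: 54
merge 41 and 48: 89
merge 54 and 89: 143
ga's leaf is at depth 3, giving a 3-bit codeword.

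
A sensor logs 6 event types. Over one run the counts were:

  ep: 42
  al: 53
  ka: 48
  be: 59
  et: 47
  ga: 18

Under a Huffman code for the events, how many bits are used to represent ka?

3

Huffman merges, smallest pair first:
combine ga(18), ep(42) → 60
combine et(47), ka(48) → 95
combine al(53), be(59) → 112
combine 60, 95 → 155
combine 112, 155 → 267
ka sits 3 levels below the root, so its codeword is 3 bits.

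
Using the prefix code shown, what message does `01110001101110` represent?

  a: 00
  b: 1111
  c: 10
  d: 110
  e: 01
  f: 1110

edadf

Read left to right; each codeword is recognised as soon as it completes (prefix code):
  01→e | 110→d | 00→a | 110→d | 1110→f
Decoded message: edadf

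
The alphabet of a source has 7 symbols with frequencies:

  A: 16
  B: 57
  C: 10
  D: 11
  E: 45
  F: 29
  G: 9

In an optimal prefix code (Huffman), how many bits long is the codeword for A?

4

Build the tree from the bottom:
G(9) + C(10) → 19
D(11) + A(16) → 27
19 + 27 → 46
F(29) + E(45) → 74
46 + B(57) → 103
74 + 103 → 177
A's leaf is at depth 4, giving a 4-bit codeword.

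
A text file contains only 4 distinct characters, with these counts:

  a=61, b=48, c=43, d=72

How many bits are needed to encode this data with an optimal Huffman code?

448

Merge the two smallest weights repeatedly:
merge c(43) and b(48): 91
merge a(61) and d(72): 133
merge 91 and 133: 224
Total encoded bits = sum of merged weights = 91 + 133 + 224 = 448.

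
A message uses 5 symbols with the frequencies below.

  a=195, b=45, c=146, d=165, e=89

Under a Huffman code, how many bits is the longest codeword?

3

Merge the two lowest-weight nodes at each step:
combine b(45), e(89) → 134
combine 134, c(146) → 280
combine d(165), a(195) → 360
combine 280, 360 → 640
The first pair merged (b, e) ends up deepest, at depth 3.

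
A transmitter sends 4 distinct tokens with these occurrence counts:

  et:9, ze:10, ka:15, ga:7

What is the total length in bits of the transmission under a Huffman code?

Merge the two smallest weights repeatedly:
ga(7) + et(9) → 16
ze(10) + ka(15) → 25
16 + 25 → 41
The encoded length is the sum of every internal node's weight: 16 + 25 + 41 = 82 bits.

82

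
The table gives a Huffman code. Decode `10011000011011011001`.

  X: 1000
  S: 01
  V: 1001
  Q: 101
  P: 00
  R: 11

VXSQQV

Read left to right; each codeword is recognised as soon as it completes (prefix code):
  1001→V | 1000→X | 01→S | 101→Q | 101→Q | 1001→V
Decoded message: VXSQQV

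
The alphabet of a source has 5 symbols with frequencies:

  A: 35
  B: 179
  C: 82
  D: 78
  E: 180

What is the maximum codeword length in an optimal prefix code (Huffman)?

3

Merge the two lowest-weight nodes at each step:
A(35) + D(78) → 113
C(82) + 113 → 195
B(179) + E(180) → 359
195 + 359 → 554
The first pair merged (A, D) ends up deepest, at depth 3.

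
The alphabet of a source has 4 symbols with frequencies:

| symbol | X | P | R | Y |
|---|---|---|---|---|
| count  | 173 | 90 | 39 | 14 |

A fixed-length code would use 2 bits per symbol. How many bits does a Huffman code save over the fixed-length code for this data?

Fixed-length: 2 bits × 316 symbols = 632 bits.
Huffman merges:
combine Y(14), R(39) → 53
combine 53, P(90) → 143
combine 143, X(173) → 316
Huffman total = 53 + 143 + 316 = 512 bits.
Saving = 632 − 512 = 120 bits.

120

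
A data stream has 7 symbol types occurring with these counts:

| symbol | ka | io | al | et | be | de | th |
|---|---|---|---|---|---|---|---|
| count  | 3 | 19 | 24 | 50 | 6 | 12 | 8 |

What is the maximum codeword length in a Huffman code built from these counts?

Merge the two lowest-weight nodes at each step:
combine ka(3), be(6) → 9
combine th(8), 9 → 17
combine de(12), 17 → 29
combine io(19), al(24) → 43
combine 29, 43 → 72
combine et(50), 72 → 122
Maximum depth reached is 5.

5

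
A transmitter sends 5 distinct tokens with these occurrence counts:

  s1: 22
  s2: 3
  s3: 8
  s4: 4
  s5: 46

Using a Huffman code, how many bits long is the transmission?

Merge the two smallest weights repeatedly:
merge s2(3) and s4(4): 7
merge 7 and s3(8): 15
merge 15 and s1(22): 37
merge 37 and s5(46): 83
Each symbol's bit-cost is frequency × depth; summing gives 142 bits (equivalently 7 + 15 + 37 + 83).

142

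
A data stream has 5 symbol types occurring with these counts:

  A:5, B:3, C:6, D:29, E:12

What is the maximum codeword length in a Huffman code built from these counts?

Merge the two lowest-weight nodes at each step:
B(3) + A(5) → 8
C(6) + 8 → 14
E(12) + 14 → 26
26 + D(29) → 55
The rarest symbols sit at the bottom; the longest codeword is 4 bits.

4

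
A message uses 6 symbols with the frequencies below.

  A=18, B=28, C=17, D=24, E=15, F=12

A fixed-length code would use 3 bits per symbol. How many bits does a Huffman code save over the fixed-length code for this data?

52

Fixed-length: 3 bits × 114 symbols = 342 bits.
Huffman merges:
combine F(12), E(15) → 27
combine C(17), A(18) → 35
combine D(24), 27 → 51
combine B(28), 35 → 63
combine 51, 63 → 114
Huffman total = 27 + 35 + 51 + 63 + 114 = 290 bits.
Saving = 342 − 290 = 52 bits.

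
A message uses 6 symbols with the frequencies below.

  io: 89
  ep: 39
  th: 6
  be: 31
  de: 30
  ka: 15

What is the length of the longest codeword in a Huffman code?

Merge the two lowest-weight nodes at each step:
combine th(6), ka(15) → 21
combine 21, de(30) → 51
combine be(31), ep(39) → 70
combine 51, 70 → 121
combine io(89), 121 → 210
The first pair merged (th, ka) ends up deepest, at depth 4.

4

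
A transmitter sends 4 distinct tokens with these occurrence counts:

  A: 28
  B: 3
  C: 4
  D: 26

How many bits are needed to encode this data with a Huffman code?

Merge the two smallest weights repeatedly:
combine B(3), C(4) → 7
combine 7, D(26) → 33
combine A(28), 33 → 61
Each symbol's bit-cost is frequency × depth; summing gives 101 bits (equivalently 7 + 33 + 61).

101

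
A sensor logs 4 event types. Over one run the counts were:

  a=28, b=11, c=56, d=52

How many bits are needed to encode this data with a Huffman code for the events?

Build the Huffman tree bottom-up:
merge b(11) and a(28): 39
merge 39 and d(52): 91
merge c(56) and 91: 147
Total encoded bits = sum of merged weights = 39 + 91 + 147 = 277.

277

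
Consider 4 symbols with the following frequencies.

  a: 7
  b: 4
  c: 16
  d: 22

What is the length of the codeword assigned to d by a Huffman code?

Build the tree from the bottom:
combine b(4), a(7) → 11
combine 11, c(16) → 27
combine d(22), 27 → 49
d is a child of the root — depth 1, so its codeword is a single bit.

1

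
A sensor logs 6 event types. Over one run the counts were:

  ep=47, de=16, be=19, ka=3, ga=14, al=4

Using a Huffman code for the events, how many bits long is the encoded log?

222

Greedily combine the two least-frequent nodes:
merge ka(3) and al(4): 7
merge 7 and ga(14): 21
merge de(16) and be(19): 35
merge 21 and 35: 56
merge ep(47) and 56: 103
Total encoded bits = sum of merged weights = 7 + 21 + 35 + 56 + 103 = 222.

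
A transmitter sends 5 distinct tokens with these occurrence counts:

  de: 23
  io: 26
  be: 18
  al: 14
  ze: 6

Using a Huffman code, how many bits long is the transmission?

Build the Huffman tree bottom-up:
merge ze(6) and al(14): 20
merge be(18) and 20: 38
merge de(23) and io(26): 49
merge 38 and 49: 87
Each symbol's bit-cost is frequency × depth; summing gives 194 bits (equivalently 20 + 38 + 49 + 87).

194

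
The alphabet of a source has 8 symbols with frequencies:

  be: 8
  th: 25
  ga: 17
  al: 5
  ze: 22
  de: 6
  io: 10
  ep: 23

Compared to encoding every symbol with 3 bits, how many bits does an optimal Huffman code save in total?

19

Fixed-length: 3 bits × 116 symbols = 348 bits.
Huffman merges:
al(5) + de(6) → 11
be(8) + io(10) → 18
11 + ga(17) → 28
18 + ze(22) → 40
ep(23) + th(25) → 48
28 + 40 → 68
48 + 68 → 116
Huffman total = 11 + 18 + 28 + 40 + 48 + 68 + 116 = 329 bits.
Saving = 348 − 329 = 19 bits.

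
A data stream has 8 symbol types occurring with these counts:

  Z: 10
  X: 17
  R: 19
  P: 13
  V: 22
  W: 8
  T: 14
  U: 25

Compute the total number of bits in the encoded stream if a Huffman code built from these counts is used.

377

Merge the two smallest weights repeatedly:
merge W(8) and Z(10): 18
merge P(13) and T(14): 27
merge X(17) and 18: 35
merge R(19) and V(22): 41
merge U(25) and 27: 52
merge 35 and 41: 76
merge 52 and 76: 128
Each symbol's bit-cost is frequency × depth; summing gives 377 bits (equivalently 18 + 27 + 35 + 41 + 52 + 76 + 128).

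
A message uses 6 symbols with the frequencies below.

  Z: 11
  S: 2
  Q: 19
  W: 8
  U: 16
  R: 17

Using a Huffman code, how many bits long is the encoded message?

Greedily combine the two least-frequent nodes:
S(2) + W(8) → 10
10 + Z(11) → 21
U(16) + R(17) → 33
Q(19) + 21 → 40
33 + 40 → 73
Each symbol's bit-cost is frequency × depth; summing gives 177 bits (equivalently 10 + 21 + 33 + 40 + 73).

177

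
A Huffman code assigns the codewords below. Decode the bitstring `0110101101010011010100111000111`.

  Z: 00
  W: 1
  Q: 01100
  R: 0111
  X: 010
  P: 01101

Read left to right; each codeword is recognised as soon as it completes (prefix code):
  01101→P | 01101→P | 010→X | 01101→P | 010→X | 0111→R | 00→Z | 0111→R
Decoded message: PPXPXRZR

PPXPXRZR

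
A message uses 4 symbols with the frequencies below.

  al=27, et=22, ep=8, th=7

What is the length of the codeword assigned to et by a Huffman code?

Huffman merges, smallest pair first:
combine th(7), ep(8) → 15
combine 15, et(22) → 37
combine al(27), 37 → 64
The subtree containing et is merged 2 times, so code length = 2.

2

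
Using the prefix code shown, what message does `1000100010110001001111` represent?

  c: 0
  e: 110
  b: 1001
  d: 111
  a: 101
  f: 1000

Read left to right; each codeword is recognised as soon as it completes (prefix code):
  1000→f | 1000→f | 101→a | 1000→f | 1001→b | 111→d
Decoded message: ffafbd

ffafbd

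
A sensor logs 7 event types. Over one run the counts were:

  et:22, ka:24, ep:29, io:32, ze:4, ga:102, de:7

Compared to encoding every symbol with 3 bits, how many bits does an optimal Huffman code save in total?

Fixed-length: 3 bits × 220 symbols = 660 bits.
Huffman merges:
ze(4) + de(7) → 11
11 + et(22) → 33
ka(24) + ep(29) → 53
io(32) + 33 → 65
53 + 65 → 118
ga(102) + 118 → 220
Huffman total = 11 + 33 + 53 + 65 + 118 + 220 = 500 bits.
Saving = 660 − 500 = 160 bits.

160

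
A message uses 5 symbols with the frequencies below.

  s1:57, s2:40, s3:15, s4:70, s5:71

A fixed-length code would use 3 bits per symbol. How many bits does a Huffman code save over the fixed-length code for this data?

Fixed-length: 3 bits × 253 symbols = 759 bits.
Huffman merges:
merge s3(15) and s2(40): 55
merge 55 and s1(57): 112
merge s4(70) and s5(71): 141
merge 112 and 141: 253
Huffman total = 55 + 112 + 141 + 253 = 561 bits.
Saving = 759 − 561 = 198 bits.

198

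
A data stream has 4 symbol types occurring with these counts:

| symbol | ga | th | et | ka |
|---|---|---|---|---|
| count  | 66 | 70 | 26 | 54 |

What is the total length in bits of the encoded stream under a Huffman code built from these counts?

Greedily combine the two least-frequent nodes:
merge et(26) and ka(54): 80
merge ga(66) and th(70): 136
merge 80 and 136: 216
Total encoded bits = sum of merged weights = 80 + 136 + 216 = 432.

432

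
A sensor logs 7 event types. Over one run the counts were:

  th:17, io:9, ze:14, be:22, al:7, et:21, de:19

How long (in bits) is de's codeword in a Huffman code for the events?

Repeatedly merge the two smallest:
merge al(7) and io(9): 16
merge ze(14) and 16: 30
merge th(17) and de(19): 36
merge et(21) and be(22): 43
merge 30 and 36: 66
merge 43 and 66: 109
de sits 3 levels below the root, so its codeword is 3 bits.

3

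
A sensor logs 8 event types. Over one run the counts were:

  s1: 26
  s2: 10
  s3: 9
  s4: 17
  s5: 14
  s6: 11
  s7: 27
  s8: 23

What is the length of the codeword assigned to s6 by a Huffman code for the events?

4

Repeatedly merge the two smallest:
merge s3(9) and s2(10): 19
merge s6(11) and s5(14): 25
merge s4(17) and 19: 36
merge s8(23) and 25: 48
merge s1(26) and s7(27): 53
merge 36 and 48: 84
merge 53 and 84: 137
The subtree containing s6 is merged 4 times, so code length = 4.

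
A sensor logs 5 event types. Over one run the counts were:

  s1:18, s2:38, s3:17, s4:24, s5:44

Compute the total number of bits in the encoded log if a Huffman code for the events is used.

Build the Huffman tree bottom-up:
s3(17) + s1(18) → 35
s4(24) + 35 → 59
s2(38) + s5(44) → 82
59 + 82 → 141
Each symbol's bit-cost is frequency × depth; summing gives 317 bits (equivalently 35 + 59 + 82 + 141).

317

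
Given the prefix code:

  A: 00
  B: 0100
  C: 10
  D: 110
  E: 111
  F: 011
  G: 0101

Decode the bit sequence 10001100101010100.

Read left to right; each codeword is recognised as soon as it completes (prefix code):
  10→C | 00→A | 110→D | 0101→G | 0101→G | 00→A
Decoded message: CADGGA

CADGGA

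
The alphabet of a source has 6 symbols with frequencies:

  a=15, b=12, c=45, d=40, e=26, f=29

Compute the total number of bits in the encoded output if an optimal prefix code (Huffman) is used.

Build the Huffman tree bottom-up:
b(12) + a(15) → 27
e(26) + 27 → 53
f(29) + d(40) → 69
c(45) + 53 → 98
69 + 98 → 167
Each symbol's bit-cost is frequency × depth; summing gives 414 bits (equivalently 27 + 53 + 69 + 98 + 167).

414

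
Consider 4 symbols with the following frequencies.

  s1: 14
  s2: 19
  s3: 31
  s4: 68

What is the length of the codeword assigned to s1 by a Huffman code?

Huffman merges, smallest pair first:
s1(14) + s2(19) → 33
s3(31) + 33 → 64
64 + s4(68) → 132
s1's leaf is at depth 3, giving a 3-bit codeword.

3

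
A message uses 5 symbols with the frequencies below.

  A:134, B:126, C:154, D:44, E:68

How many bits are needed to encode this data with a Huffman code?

1164

Build the Huffman tree bottom-up:
D(44) + E(68) → 112
112 + B(126) → 238
A(134) + C(154) → 288
238 + 288 → 526
Total encoded bits = sum of merged weights = 112 + 238 + 288 + 526 = 1164.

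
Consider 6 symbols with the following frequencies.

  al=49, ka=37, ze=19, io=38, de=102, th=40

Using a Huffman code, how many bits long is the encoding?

Build the Huffman tree bottom-up:
combine ze(19), ka(37) → 56
combine io(38), th(40) → 78
combine al(49), 56 → 105
combine 78, de(102) → 180
combine 105, 180 → 285
Total encoded bits = sum of merged weights = 56 + 78 + 105 + 180 + 285 = 704.

704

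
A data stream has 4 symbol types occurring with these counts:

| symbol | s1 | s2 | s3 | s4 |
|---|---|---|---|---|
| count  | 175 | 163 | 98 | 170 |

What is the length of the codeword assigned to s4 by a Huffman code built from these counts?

2

Huffman merges, smallest pair first:
s3(98) + s2(163) → 261
s4(170) + s1(175) → 345
261 + 345 → 606
The subtree containing s4 is merged 2 times, so code length = 2.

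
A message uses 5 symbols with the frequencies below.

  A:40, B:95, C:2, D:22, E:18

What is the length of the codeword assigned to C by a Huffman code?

Huffman merges, smallest pair first:
combine C(2), E(18) → 20
combine 20, D(22) → 42
combine A(40), 42 → 82
combine 82, B(95) → 177
The subtree containing C is merged 4 times, so code length = 4.

4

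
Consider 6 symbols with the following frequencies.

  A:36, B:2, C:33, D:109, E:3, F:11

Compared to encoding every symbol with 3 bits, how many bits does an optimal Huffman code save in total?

233

Fixed-length: 3 bits × 194 symbols = 582 bits.
Huffman merges:
combine B(2), E(3) → 5
combine 5, F(11) → 16
combine 16, C(33) → 49
combine A(36), 49 → 85
combine 85, D(109) → 194
Huffman total = 5 + 16 + 49 + 85 + 194 = 349 bits.
Saving = 582 − 349 = 233 bits.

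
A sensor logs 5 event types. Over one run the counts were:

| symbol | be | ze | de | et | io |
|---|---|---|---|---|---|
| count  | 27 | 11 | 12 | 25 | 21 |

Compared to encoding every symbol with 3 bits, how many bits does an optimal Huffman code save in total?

73

Fixed-length: 3 bits × 96 symbols = 288 bits.
Huffman merges:
merge ze(11) and de(12): 23
merge io(21) and 23: 44
merge et(25) and be(27): 52
merge 44 and 52: 96
Huffman total = 23 + 44 + 52 + 96 = 215 bits.
Saving = 288 − 215 = 73 bits.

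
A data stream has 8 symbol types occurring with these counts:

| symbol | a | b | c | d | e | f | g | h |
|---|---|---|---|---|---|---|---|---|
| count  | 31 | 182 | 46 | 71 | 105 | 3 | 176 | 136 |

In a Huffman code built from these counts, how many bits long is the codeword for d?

3

Repeatedly merge the two smallest:
combine f(3), a(31) → 34
combine 34, c(46) → 80
combine d(71), 80 → 151
combine e(105), h(136) → 241
combine 151, g(176) → 327
combine b(182), 241 → 423
combine 327, 423 → 750
d's leaf is at depth 3, giving a 3-bit codeword.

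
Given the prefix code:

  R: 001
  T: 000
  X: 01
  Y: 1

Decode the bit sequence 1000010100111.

YTXXRYY

Read left to right; each codeword is recognised as soon as it completes (prefix code):
  1→Y | 000→T | 01→X | 01→X | 001→R | 1→Y | 1→Y
Decoded message: YTXXRYY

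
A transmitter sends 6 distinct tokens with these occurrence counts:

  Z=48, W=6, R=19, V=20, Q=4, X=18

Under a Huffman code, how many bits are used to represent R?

3

Repeatedly merge the two smallest:
combine Q(4), W(6) → 10
combine 10, X(18) → 28
combine R(19), V(20) → 39
combine 28, 39 → 67
combine Z(48), 67 → 115
R's leaf is at depth 3, giving a 3-bit codeword.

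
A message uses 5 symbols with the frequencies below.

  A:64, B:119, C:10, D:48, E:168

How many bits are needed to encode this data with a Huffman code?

Build the Huffman tree bottom-up:
C(10) + D(48) → 58
58 + A(64) → 122
B(119) + 122 → 241
E(168) + 241 → 409
Each symbol's bit-cost is frequency × depth; summing gives 830 bits (equivalently 58 + 122 + 241 + 409).

830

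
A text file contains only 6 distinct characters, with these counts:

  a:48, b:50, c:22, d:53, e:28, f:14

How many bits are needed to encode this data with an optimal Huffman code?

Build the Huffman tree bottom-up:
merge f(14) and c(22): 36
merge e(28) and 36: 64
merge a(48) and b(50): 98
merge d(53) and 64: 117
merge 98 and 117: 215
The encoded length is the sum of every internal node's weight: 36 + 64 + 98 + 117 + 215 = 530 bits.

530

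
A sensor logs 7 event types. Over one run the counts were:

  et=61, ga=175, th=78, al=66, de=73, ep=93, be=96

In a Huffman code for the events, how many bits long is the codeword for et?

Repeatedly merge the two smallest:
combine et(61), al(66) → 127
combine de(73), th(78) → 151
combine ep(93), be(96) → 189
combine 127, 151 → 278
combine ga(175), 189 → 364
combine 278, 364 → 642
et's leaf is at depth 3, giving a 3-bit codeword.

3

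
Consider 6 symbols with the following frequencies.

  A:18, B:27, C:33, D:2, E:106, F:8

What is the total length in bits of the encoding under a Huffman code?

375

Build the Huffman tree bottom-up:
merge D(2) and F(8): 10
merge 10 and A(18): 28
merge B(27) and 28: 55
merge C(33) and 55: 88
merge 88 and E(106): 194
The encoded length is the sum of every internal node's weight: 10 + 28 + 55 + 88 + 194 = 375 bits.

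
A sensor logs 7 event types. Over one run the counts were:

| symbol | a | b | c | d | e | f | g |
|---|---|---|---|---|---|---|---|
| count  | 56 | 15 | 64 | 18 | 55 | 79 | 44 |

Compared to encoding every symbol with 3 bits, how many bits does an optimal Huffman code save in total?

Fixed-length: 3 bits × 331 symbols = 993 bits.
Huffman merges:
combine b(15), d(18) → 33
combine 33, g(44) → 77
combine e(55), a(56) → 111
combine c(64), 77 → 141
combine f(79), 111 → 190
combine 141, 190 → 331
Huffman total = 33 + 77 + 111 + 141 + 190 + 331 = 883 bits.
Saving = 993 − 883 = 110 bits.

110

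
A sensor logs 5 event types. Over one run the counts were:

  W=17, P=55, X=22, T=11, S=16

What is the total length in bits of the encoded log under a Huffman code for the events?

253

Greedily combine the two least-frequent nodes:
T(11) + S(16) → 27
W(17) + X(22) → 39
27 + 39 → 66
P(55) + 66 → 121
Total encoded bits = sum of merged weights = 27 + 39 + 66 + 121 = 253.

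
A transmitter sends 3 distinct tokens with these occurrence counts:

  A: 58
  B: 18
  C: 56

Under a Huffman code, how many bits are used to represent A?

1

Repeatedly merge the two smallest:
B(18) + C(56) → 74
A(58) + 74 → 132
A is a child of the root — depth 1, so its codeword is a single bit.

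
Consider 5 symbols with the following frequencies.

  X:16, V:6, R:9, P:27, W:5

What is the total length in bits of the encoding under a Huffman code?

Greedily combine the two least-frequent nodes:
combine W(5), V(6) → 11
combine R(9), 11 → 20
combine X(16), 20 → 36
combine P(27), 36 → 63
The encoded length is the sum of every internal node's weight: 11 + 20 + 36 + 63 = 130 bits.

130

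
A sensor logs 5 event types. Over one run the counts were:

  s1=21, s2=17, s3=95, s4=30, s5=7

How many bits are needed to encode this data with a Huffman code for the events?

Merge the two smallest weights repeatedly:
merge s5(7) and s2(17): 24
merge s1(21) and 24: 45
merge s4(30) and 45: 75
merge 75 and s3(95): 170
Total encoded bits = sum of merged weights = 24 + 45 + 75 + 170 = 314.

314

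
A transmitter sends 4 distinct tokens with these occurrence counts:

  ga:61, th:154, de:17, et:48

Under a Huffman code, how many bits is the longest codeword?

3

Merge the two lowest-weight nodes at each step:
de(17) + et(48) → 65
ga(61) + 65 → 126
126 + th(154) → 280
Maximum depth reached is 3.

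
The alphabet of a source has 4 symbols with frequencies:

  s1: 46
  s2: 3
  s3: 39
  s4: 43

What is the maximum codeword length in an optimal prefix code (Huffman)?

3

Merge the two lowest-weight nodes at each step:
combine s2(3), s3(39) → 42
combine 42, s4(43) → 85
combine s1(46), 85 → 131
The first pair merged (s2, s3) ends up deepest, at depth 3.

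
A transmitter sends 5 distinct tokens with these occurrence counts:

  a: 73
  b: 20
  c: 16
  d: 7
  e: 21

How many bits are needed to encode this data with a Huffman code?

Build the Huffman tree bottom-up:
combine d(7), c(16) → 23
combine b(20), e(21) → 41
combine 23, 41 → 64
combine 64, a(73) → 137
Each symbol's bit-cost is frequency × depth; summing gives 265 bits (equivalently 23 + 41 + 64 + 137).

265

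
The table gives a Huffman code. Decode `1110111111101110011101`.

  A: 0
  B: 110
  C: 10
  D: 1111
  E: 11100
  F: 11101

Read left to right; each codeword is recognised as soon as it completes (prefix code):
  11101→F | 1111→D | 110→B | 11100→E | 11101→F
Decoded message: FDBEF

FDBEF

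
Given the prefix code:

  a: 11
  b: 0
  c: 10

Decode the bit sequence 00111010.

Read left to right; each codeword is recognised as soon as it completes (prefix code):
  0→b | 0→b | 11→a | 10→c | 10→c
Decoded message: bbacc

bbacc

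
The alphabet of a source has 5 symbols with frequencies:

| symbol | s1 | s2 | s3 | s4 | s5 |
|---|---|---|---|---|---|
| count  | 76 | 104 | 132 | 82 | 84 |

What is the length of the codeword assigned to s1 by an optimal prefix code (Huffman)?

3

Build the tree from the bottom:
combine s1(76), s4(82) → 158
combine s5(84), s2(104) → 188
combine s3(132), 158 → 290
combine 188, 290 → 478
s1's leaf is at depth 3, giving a 3-bit codeword.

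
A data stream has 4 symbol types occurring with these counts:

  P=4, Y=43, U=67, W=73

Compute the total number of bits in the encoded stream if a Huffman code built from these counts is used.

Merge the two smallest weights repeatedly:
combine P(4), Y(43) → 47
combine 47, U(67) → 114
combine W(73), 114 → 187
The encoded length is the sum of every internal node's weight: 47 + 114 + 187 = 348 bits.

348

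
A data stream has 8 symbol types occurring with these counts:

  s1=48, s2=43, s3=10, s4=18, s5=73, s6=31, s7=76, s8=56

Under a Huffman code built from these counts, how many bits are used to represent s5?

2

Huffman merges, smallest pair first:
combine s3(10), s4(18) → 28
combine 28, s6(31) → 59
combine s2(43), s1(48) → 91
combine s8(56), 59 → 115
combine s5(73), s7(76) → 149
combine 91, 115 → 206
combine 149, 206 → 355
s5's leaf is at depth 2, giving a 2-bit codeword.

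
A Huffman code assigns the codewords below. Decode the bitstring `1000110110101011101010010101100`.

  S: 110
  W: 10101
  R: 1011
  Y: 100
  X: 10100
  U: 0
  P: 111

YUSSWSXWY

Read left to right; each codeword is recognised as soon as it completes (prefix code):
  100→Y | 0→U | 110→S | 110→S | 10101→W | 110→S | 10100→X | 10101→W | 100→Y
Decoded message: YUSSWSXWY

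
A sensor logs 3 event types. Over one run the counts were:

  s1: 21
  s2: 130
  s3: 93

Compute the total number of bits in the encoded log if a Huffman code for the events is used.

358

Greedily combine the two least-frequent nodes:
s1(21) + s3(93) → 114
114 + s2(130) → 244
Each symbol's bit-cost is frequency × depth; summing gives 358 bits (equivalently 114 + 244).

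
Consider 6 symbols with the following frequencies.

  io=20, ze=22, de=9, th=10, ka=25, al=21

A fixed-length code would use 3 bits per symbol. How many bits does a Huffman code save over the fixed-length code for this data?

49

Fixed-length: 3 bits × 107 symbols = 321 bits.
Huffman merges:
combine de(9), th(10) → 19
combine 19, io(20) → 39
combine al(21), ze(22) → 43
combine ka(25), 39 → 64
combine 43, 64 → 107
Huffman total = 19 + 39 + 43 + 64 + 107 = 272 bits.
Saving = 321 − 272 = 49 bits.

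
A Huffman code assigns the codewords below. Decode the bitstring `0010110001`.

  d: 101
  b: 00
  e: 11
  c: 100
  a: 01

bdca

Read left to right; each codeword is recognised as soon as it completes (prefix code):
  00→b | 101→d | 100→c | 01→a
Decoded message: bdca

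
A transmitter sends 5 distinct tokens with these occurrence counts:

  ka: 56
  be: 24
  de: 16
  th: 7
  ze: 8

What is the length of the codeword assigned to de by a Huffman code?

3

Huffman merges, smallest pair first:
merge th(7) and ze(8): 15
merge 15 and de(16): 31
merge be(24) and 31: 55
merge 55 and ka(56): 111
de's leaf is at depth 3, giving a 3-bit codeword.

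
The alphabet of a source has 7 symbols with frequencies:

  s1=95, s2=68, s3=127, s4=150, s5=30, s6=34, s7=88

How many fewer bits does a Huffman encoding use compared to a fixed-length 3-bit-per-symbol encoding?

213

Fixed-length: 3 bits × 592 symbols = 1776 bits.
Huffman merges:
merge s5(30) and s6(34): 64
merge 64 and s2(68): 132
merge s7(88) and s1(95): 183
merge s3(127) and 132: 259
merge s4(150) and 183: 333
merge 259 and 333: 592
Huffman total = 64 + 132 + 183 + 259 + 333 + 592 = 1563 bits.
Saving = 1776 − 1563 = 213 bits.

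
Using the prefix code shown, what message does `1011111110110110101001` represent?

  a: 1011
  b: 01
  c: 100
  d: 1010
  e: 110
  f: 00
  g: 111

ageeedb

Read left to right; each codeword is recognised as soon as it completes (prefix code):
  1011→a | 111→g | 110→e | 110→e | 110→e | 1010→d | 01→b
Decoded message: ageeedb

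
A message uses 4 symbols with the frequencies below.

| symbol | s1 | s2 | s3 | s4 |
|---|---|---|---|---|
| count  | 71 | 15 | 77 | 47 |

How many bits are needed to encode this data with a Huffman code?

405

Greedily combine the two least-frequent nodes:
merge s2(15) and s4(47): 62
merge 62 and s1(71): 133
merge s3(77) and 133: 210
Each symbol's bit-cost is frequency × depth; summing gives 405 bits (equivalently 62 + 133 + 210).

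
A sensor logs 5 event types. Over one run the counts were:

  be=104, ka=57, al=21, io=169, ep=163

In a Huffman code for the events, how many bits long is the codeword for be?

Build the tree from the bottom:
merge al(21) and ka(57): 78
merge 78 and be(104): 182
merge ep(163) and io(169): 332
merge 182 and 332: 514
The subtree containing be is merged 2 times, so code length = 2.

2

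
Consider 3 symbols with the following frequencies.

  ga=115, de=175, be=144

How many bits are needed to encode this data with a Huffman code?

693

Build the Huffman tree bottom-up:
merge ga(115) and be(144): 259
merge de(175) and 259: 434
Total encoded bits = sum of merged weights = 259 + 434 = 693.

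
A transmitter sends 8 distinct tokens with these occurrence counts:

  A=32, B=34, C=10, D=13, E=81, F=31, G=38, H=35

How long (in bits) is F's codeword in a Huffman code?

3

Build the tree from the bottom:
merge C(10) and D(13): 23
merge 23 and F(31): 54
merge A(32) and B(34): 66
merge H(35) and G(38): 73
merge 54 and 66: 120
merge 73 and E(81): 154
merge 120 and 154: 274
The subtree containing F is merged 3 times, so code length = 3.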